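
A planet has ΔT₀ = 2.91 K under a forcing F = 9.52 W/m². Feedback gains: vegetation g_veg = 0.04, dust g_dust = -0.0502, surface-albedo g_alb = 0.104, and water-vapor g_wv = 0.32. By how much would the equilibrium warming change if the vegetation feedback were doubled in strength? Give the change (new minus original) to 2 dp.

Original: g = 0.4138, ΔT = 2.91/(1−0.4138) = 4.9642 K.
With doubled vegetation: g' = 0.4538, ΔT' = 2.91/(1−0.4538) = 5.3277 K.
Change = 5.3277 − 4.9642 = 0.36 K.

0.36 K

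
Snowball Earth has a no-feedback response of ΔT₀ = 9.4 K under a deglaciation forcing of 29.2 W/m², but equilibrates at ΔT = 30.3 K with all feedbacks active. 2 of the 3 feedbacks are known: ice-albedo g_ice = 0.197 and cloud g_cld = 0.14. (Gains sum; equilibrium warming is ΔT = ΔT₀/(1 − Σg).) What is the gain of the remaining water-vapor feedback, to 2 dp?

0.35

Amplification A = ΔT/ΔT₀ = 30.3/9.4 = 3.223.
Total gain g = 1 − 1/A = 1 − 1/3.223 = 0.6897.
Known gains sum to 0.197 + 0.14 = 0.337.
g_wv = 0.6897 − 0.337 = 0.35.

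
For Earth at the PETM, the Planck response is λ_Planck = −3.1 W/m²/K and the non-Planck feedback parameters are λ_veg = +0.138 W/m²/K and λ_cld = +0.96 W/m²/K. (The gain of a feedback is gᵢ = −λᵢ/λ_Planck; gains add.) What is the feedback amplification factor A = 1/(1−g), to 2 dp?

Convert to gains: g_veg = 0.138/3.1 = 0.04452; g_cld = 0.96/3.1 = 0.3097.
Total gain g = 0.35422.
A = 1/(1 − 0.35422) = 1.55.

1.55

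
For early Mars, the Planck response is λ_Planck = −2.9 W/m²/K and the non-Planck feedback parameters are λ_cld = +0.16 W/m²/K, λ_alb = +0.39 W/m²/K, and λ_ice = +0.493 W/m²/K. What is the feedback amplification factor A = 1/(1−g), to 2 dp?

1.56

Convert to gains: g_cld = 0.16/2.9 = 0.05517; g_alb = 0.39/2.9 = 0.1345; g_ice = 0.493/2.9 = 0.17.
Total gain g = 0.35967.
A = 1/(1 − 0.35967) = 1.56.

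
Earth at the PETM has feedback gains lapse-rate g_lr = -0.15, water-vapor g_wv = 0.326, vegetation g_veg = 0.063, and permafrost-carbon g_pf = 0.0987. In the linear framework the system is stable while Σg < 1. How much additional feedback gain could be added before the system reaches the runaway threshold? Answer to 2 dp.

Current total gain = -0.15 + 0.326 + 0.063 + 0.0987 = 0.3377.
Margin to runaway = 1 − 0.3377 = 0.66.

0.66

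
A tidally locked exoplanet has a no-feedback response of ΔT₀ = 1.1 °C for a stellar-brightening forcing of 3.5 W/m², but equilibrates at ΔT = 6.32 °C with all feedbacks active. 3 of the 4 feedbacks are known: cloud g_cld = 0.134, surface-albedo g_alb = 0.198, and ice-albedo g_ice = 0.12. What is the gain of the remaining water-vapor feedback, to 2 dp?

Amplification A = ΔT/ΔT₀ = 6.32/1.1 = 5.745.
Total gain g = 1 − 1/A = 1 − 1/5.745 = 0.8259.
Known gains sum to 0.134 + 0.198 + 0.12 = 0.452.
g_wv = 0.8259 − 0.452 = 0.37.

0.37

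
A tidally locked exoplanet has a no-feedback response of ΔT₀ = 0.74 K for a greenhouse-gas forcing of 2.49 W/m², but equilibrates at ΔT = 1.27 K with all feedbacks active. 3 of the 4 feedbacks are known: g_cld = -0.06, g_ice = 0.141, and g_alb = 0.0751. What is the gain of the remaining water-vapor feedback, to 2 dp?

0.26

Amplification A = ΔT/ΔT₀ = 1.27/0.74 = 1.716.
Total gain g = 1 − 1/A = 1 − 1/1.716 = 0.4172.
Known gains sum to -0.06 + 0.141 + 0.0751 = 0.1561.
g_wv = 0.4172 − 0.1561 = 0.26.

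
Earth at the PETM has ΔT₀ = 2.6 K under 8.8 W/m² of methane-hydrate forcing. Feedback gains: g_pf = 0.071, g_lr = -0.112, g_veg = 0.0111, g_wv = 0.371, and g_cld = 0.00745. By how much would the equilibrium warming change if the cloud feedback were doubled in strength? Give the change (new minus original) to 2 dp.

Original: g = 0.34855, ΔT = 2.6/(1−0.34855) = 3.9911 K.
With doubled cloud: g' = 0.356, ΔT' = 2.6/(1−0.356) = 4.0373 K.
Change = 4.0373 − 3.9911 = 0.05 K.

0.05 K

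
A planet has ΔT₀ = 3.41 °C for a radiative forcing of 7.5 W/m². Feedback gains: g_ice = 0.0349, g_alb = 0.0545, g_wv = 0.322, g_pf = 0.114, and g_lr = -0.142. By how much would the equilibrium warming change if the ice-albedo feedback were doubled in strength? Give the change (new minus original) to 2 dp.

0.33 °C

Original: g = 0.3834, ΔT = 3.41/(1−0.3834) = 5.5303 °C.
With doubled ice-albedo: g' = 0.4183, ΔT' = 3.41/(1−0.4183) = 5.8621 °C.
Change = 5.8621 − 5.5303 = 0.33 °C.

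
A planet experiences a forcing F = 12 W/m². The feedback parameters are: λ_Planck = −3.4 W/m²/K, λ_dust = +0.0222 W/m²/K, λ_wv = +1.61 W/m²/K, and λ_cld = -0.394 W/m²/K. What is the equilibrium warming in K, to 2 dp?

5.55 K

Net feedback parameter λ = (−3.4) + (+0.0222) + (+1.61) + (-0.394) = -2.1618 W/m²/K.
ΔT = −F/λ = −12/(-2.1618) = 5.55 K.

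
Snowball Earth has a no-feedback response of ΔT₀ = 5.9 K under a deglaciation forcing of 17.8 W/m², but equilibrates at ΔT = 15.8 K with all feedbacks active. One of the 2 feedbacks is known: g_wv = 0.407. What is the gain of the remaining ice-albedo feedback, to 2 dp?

0.22

Amplification A = ΔT/ΔT₀ = 15.8/5.9 = 2.678.
Total gain g = 1 − 1/A = 1 − 1/2.678 = 0.6266.
The known gain is 0.407.
g_ice = 0.6266 − 0.407 = 0.22.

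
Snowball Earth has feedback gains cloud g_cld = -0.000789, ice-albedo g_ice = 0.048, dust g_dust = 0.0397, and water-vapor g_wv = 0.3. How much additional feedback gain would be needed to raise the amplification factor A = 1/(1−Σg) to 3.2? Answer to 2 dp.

Current total gain = 0.386911.
Target gain for A = 3.2: g* = 1 − 1/3.2 = 0.6875.
Additional gain needed = 0.6875 − 0.386911 = 0.30.

0.30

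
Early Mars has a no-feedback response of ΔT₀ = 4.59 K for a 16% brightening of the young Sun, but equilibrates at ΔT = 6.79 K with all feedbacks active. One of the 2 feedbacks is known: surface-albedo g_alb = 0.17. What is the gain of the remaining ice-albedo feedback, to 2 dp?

0.15

Amplification A = ΔT/ΔT₀ = 6.79/4.59 = 1.479.
Total gain g = 1 − 1/A = 1 − 1/1.479 = 0.3239.
The known gain is 0.17.
g_ice = 0.3239 − 0.17 = 0.15.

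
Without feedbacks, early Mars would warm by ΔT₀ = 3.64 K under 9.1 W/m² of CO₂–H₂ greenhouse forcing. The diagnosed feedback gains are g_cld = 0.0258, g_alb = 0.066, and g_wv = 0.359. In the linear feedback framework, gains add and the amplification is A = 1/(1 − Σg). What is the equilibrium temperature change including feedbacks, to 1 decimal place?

Total gain g = 0.0258 + 0.066 + 0.359 = 0.4508.
Amplification A = 1/(1 − 0.4508) = 1.821.
ΔT = 3.64 × 1.821 = 6.6 K.

6.6 K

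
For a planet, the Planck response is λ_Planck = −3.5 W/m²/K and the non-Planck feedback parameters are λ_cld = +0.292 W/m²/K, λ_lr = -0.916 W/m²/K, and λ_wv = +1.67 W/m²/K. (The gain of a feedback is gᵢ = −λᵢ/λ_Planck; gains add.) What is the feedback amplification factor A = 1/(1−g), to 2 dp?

Convert to gains: g_cld = 0.292/3.5 = 0.08343; g_lr = -0.916/3.5 = -0.2617; g_wv = 1.67/3.5 = 0.4771.
Total gain g = 0.29883.
A = 1/(1 − 0.29883) = 1.43.

1.43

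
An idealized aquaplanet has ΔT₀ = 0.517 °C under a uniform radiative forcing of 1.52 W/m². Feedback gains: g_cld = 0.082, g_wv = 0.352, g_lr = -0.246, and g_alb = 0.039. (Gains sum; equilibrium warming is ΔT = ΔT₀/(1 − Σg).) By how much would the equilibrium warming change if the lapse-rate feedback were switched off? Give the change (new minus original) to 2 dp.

0.31 °C

Original: g = 0.227, ΔT = 0.517/(1−0.227) = 0.6688 °C.
Without lapse-rate: g' = 0.473, ΔT' = 0.517/(1−0.473) = 0.9810 °C.
Change = 0.9810 − 0.6688 = 0.31 °C.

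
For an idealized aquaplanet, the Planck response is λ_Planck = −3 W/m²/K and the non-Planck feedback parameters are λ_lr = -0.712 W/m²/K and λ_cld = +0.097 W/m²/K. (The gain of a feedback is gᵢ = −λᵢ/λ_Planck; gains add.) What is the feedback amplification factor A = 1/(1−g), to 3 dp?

Convert to gains: g_lr = -0.712/3 = -0.2373; g_cld = 0.097/3 = 0.03233.
Total gain g = -0.20497.
A = 1/(1 + 0.20497) = 0.830.

0.830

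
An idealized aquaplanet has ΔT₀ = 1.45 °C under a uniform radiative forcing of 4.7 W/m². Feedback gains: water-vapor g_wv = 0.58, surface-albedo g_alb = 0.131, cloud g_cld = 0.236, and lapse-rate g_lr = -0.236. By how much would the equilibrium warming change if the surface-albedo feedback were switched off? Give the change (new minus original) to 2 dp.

-1.56 °C

Original: g = 0.711, ΔT = 1.45/(1−0.711) = 5.0173 °C.
Without surface-albedo: g' = 0.58, ΔT' = 1.45/(1−0.58) = 3.4524 °C.
Change = 3.4524 − 5.0173 = -1.56 °C.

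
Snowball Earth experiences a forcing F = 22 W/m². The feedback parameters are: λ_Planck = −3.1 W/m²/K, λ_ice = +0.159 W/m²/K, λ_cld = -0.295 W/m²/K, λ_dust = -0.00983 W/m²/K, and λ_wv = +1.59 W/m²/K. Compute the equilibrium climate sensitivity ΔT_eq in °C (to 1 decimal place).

13.3 °C

Net feedback parameter λ = (−3.1) + (+0.159) + (-0.295) + (-0.00983) + (+1.59) = -1.65583 W/m²/K.
ΔT = −F/λ = −22/(-1.65583) = 13.3 °C.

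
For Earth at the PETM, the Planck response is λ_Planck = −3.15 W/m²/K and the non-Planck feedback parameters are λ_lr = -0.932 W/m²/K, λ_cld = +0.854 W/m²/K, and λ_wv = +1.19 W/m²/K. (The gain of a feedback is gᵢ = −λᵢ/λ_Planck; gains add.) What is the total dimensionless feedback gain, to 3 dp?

Convert to gains: g_lr = -0.932/3.15 = -0.2959; g_cld = 0.854/3.15 = 0.2711; g_wv = 1.19/3.15 = 0.3778.
Total gain g = 0.353.

0.353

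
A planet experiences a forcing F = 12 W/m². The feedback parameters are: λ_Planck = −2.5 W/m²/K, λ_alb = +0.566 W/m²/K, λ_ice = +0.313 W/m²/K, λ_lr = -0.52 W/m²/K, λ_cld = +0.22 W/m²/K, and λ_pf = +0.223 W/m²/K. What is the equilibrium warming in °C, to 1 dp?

7.1 °C

Net feedback parameter λ = (−2.5) + (+0.566) + (+0.313) + (-0.52) + (+0.22) + (+0.223) = -1.698 W/m²/K.
ΔT = −F/λ = −12/(-1.698) = 7.1 °C.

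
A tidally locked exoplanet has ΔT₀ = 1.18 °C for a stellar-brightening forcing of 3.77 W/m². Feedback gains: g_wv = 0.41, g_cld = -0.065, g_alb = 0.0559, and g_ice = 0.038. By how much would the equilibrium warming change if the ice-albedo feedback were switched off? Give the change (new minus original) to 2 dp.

Original: g = 0.4389, ΔT = 1.18/(1−0.4389) = 2.1030 °C.
Without ice-albedo: g' = 0.4009, ΔT' = 1.18/(1−0.4009) = 1.9696 °C.
Change = 1.9696 − 2.1030 = -0.13 °C.

-0.13 °C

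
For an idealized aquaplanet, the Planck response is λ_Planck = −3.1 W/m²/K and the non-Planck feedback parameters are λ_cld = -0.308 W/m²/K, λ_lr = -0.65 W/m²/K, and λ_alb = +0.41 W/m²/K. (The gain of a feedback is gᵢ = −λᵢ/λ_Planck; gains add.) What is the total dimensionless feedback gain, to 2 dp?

Convert to gains: g_cld = -0.308/3.1 = -0.09935; g_lr = -0.65/3.1 = -0.2097; g_alb = 0.41/3.1 = 0.1323.
Total gain g = -0.17675.

-0.18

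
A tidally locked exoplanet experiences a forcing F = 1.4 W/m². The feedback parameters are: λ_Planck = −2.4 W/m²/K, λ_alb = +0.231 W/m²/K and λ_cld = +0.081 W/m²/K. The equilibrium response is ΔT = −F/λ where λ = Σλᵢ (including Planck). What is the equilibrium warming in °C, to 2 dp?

Net feedback parameter λ = (−2.4) + (+0.231) + (+0.081) = -2.088 W/m²/K.
ΔT = −F/λ = −1.4/(-2.088) = 0.67 °C.

0.67 °C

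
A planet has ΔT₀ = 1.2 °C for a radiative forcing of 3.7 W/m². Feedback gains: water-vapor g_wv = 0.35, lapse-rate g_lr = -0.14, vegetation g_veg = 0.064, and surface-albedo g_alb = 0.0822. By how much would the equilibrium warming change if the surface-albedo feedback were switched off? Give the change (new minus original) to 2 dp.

-0.21 °C

Original: g = 0.3562, ΔT = 1.2/(1−0.3562) = 1.8639 °C.
Without surface-albedo: g' = 0.274, ΔT' = 1.2/(1−0.274) = 1.6529 °C.
Change = 1.6529 − 1.8639 = -0.21 °C.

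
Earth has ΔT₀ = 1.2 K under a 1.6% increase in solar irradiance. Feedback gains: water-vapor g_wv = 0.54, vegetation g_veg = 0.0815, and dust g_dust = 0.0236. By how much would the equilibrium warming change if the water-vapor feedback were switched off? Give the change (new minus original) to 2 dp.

Original: g = 0.6451, ΔT = 1.2/(1−0.6451) = 3.3812 K.
Without water-vapor: g' = 0.1051, ΔT' = 1.2/(1−0.1051) = 1.3409 K.
Change = 1.3409 − 3.3812 = -2.04 K.

-2.04 K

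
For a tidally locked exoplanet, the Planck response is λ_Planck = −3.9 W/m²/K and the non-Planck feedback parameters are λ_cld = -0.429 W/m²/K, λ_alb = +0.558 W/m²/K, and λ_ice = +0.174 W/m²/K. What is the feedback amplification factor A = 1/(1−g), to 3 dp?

1.084

Convert to gains: g_cld = -0.429/3.9 = -0.11; g_alb = 0.558/3.9 = 0.1431; g_ice = 0.174/3.9 = 0.04462.
Total gain g = 0.07772.
A = 1/(1 − 0.07772) = 1.084.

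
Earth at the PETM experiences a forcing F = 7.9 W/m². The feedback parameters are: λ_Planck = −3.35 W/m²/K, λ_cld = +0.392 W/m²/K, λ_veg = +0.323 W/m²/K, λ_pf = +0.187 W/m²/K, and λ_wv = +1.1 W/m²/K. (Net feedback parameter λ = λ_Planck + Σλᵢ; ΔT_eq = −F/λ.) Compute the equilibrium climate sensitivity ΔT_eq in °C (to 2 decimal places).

Net feedback parameter λ = (−3.35) + (+0.392) + (+0.323) + (+0.187) + (+1.1) = -1.348 W/m²/K.
ΔT = −F/λ = −7.9/(-1.348) = 5.86 °C.

5.86 °C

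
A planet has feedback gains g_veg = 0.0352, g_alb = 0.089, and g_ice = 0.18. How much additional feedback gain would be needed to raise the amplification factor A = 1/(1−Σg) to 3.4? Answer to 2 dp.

Current total gain = 0.3042.
Target gain for A = 3.4: g* = 1 − 1/3.4 = 0.7059.
Additional gain needed = 0.7059 − 0.3042 = 0.40.

0.40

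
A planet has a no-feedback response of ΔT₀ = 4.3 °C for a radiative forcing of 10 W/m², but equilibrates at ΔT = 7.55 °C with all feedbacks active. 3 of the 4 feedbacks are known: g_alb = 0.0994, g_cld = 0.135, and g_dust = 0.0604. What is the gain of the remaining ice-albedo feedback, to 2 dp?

Amplification A = ΔT/ΔT₀ = 7.55/4.3 = 1.756.
Total gain g = 1 − 1/A = 1 − 1/1.756 = 0.4305.
Known gains sum to 0.0994 + 0.135 + 0.0604 = 0.2948.
g_ice = 0.4305 − 0.2948 = 0.14.

0.14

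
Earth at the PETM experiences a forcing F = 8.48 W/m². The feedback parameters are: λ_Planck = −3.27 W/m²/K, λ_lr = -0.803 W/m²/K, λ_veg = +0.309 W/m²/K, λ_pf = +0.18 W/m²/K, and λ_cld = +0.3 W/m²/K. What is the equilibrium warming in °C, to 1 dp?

Net feedback parameter λ = (−3.27) + (-0.803) + (+0.309) + (+0.18) + (+0.3) = -3.284 W/m²/K.
ΔT = −F/λ = −8.48/(-3.284) = 2.6 °C.

2.6 °C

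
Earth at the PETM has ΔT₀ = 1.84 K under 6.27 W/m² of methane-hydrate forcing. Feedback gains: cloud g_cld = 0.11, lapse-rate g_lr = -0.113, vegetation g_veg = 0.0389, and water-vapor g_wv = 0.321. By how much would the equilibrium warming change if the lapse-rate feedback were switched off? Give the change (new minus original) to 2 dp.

0.61 K

Original: g = 0.3569, ΔT = 1.84/(1−0.3569) = 2.8611 K.
Without lapse-rate: g' = 0.4699, ΔT' = 1.84/(1−0.4699) = 3.4710 K.
Change = 3.4710 − 2.8611 = 0.61 K.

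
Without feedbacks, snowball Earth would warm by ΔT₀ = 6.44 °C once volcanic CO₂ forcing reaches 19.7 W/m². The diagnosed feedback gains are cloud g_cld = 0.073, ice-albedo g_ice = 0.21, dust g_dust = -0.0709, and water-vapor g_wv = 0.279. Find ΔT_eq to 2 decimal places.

12.65 °C

Total gain g = 0.073 + 0.21 − 0.0709 + 0.279 = 0.4911.
Amplification A = 1/(1 − 0.4911) = 1.965.
ΔT = 6.44 × 1.965 = 12.65 °C.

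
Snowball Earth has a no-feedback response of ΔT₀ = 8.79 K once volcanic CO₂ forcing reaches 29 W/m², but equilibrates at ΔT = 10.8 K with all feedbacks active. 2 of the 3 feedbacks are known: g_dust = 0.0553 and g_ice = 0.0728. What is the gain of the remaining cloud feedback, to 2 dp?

0.06

Amplification A = ΔT/ΔT₀ = 10.8/8.79 = 1.229.
Total gain g = 1 − 1/A = 1 − 1/1.229 = 0.1863.
Known gains sum to 0.0553 + 0.0728 = 0.1281.
g_cld = 0.1863 − 0.1281 = 0.06.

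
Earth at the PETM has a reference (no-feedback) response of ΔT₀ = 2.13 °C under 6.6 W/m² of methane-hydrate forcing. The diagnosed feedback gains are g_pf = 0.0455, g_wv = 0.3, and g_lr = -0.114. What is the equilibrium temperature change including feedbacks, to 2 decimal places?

Total gain g = 0.0455 + 0.3 − 0.114 = 0.2315.
Amplification A = 1/(1 − 0.2315) = 1.301.
ΔT = 2.13 × 1.301 = 2.77 °C.

2.77 °C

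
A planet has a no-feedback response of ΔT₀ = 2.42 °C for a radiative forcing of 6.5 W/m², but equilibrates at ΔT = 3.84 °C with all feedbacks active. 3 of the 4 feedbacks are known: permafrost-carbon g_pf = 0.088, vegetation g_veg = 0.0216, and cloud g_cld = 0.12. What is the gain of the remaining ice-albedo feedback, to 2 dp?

Amplification A = ΔT/ΔT₀ = 3.84/2.42 = 1.587.
Total gain g = 1 − 1/A = 1 − 1/1.587 = 0.3699.
Known gains sum to 0.088 + 0.0216 + 0.12 = 0.2296.
g_ice = 0.3699 − 0.2296 = 0.14.

0.14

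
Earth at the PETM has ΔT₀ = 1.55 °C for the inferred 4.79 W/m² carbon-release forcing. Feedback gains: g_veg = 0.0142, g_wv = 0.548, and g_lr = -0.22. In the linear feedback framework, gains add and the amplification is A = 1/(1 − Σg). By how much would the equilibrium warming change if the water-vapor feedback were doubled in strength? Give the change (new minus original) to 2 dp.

11.76 °C

Original: g = 0.3422, ΔT = 1.55/(1−0.3422) = 2.3563 °C.
With doubled water-vapor: g' = 0.8902, ΔT' = 1.55/(1−0.8902) = 14.1166 °C.
Change = 14.1166 − 2.3563 = 11.76 °C.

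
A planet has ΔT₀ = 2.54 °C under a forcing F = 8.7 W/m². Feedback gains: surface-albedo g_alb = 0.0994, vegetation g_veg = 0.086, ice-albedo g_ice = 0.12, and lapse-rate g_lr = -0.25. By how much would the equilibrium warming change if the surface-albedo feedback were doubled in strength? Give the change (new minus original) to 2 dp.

0.32 °C

Original: g = 0.0554, ΔT = 2.54/(1−0.0554) = 2.6890 °C.
With doubled surface-albedo: g' = 0.1548, ΔT' = 2.54/(1−0.1548) = 3.0052 °C.
Change = 3.0052 − 2.6890 = 0.32 °C.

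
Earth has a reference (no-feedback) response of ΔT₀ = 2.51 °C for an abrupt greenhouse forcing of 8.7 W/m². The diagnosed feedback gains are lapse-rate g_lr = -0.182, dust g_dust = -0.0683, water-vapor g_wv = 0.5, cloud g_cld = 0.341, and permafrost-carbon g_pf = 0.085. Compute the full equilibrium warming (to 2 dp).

7.74 °C

Total gain g = -0.182 − 0.0683 + 0.5 + 0.341 + 0.085 = 0.6757.
Amplification A = 1/(1 − 0.6757) = 3.084.
ΔT = 2.51 × 3.084 = 7.74 °C.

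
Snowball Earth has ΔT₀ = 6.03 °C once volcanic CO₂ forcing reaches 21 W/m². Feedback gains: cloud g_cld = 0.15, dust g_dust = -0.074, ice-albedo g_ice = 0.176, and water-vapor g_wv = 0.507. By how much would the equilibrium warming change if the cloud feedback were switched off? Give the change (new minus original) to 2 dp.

Original: g = 0.759, ΔT = 6.03/(1−0.759) = 25.0207 °C.
Without cloud: g' = 0.609, ΔT' = 6.03/(1−0.609) = 15.4220 °C.
Change = 15.4220 − 25.0207 = -9.60 °C.

-9.60 °C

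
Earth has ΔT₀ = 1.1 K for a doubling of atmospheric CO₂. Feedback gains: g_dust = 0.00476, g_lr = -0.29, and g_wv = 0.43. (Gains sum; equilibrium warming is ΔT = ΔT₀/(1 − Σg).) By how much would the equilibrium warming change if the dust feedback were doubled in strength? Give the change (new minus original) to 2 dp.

0.01 K

Original: g = 0.14476, ΔT = 1.1/(1−0.14476) = 1.2862 K.
With doubled dust: g' = 0.14952, ΔT' = 1.1/(1−0.14952) = 1.2934 K.
Change = 1.2934 − 1.2862 = 0.01 K.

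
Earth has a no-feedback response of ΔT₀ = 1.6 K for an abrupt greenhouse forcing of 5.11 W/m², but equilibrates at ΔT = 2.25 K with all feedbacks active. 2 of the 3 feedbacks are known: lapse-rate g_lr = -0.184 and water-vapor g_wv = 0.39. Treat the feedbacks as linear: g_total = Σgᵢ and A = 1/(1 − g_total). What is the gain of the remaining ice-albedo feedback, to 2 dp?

Amplification A = ΔT/ΔT₀ = 2.25/1.6 = 1.406.
Total gain g = 1 − 1/A = 1 − 1/1.406 = 0.2888.
Known gains sum to -0.184 + 0.39 = 0.206.
g_ice = 0.2888 − 0.206 = 0.08.

0.08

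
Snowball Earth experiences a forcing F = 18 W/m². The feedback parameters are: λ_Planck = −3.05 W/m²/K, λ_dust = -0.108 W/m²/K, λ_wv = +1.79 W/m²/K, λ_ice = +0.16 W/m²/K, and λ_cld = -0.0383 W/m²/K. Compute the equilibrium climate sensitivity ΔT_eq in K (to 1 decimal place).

Net feedback parameter λ = (−3.05) + (-0.108) + (+1.79) + (+0.16) + (-0.0383) = -1.2463 W/m²/K.
ΔT = −F/λ = −18/(-1.2463) = 14.4 K.

14.4 K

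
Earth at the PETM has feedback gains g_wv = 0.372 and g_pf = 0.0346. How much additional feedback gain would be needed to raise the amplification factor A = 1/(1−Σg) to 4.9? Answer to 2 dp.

0.39

Current total gain = 0.4066.
Target gain for A = 4.9: g* = 1 − 1/4.9 = 0.7959.
Additional gain needed = 0.7959 − 0.4066 = 0.39.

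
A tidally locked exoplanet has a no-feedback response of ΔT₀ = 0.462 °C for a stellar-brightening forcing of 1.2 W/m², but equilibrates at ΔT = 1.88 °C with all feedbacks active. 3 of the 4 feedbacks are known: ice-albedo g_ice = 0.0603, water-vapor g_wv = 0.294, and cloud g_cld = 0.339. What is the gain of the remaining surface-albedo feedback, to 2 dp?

0.06

Amplification A = ΔT/ΔT₀ = 1.88/0.462 = 4.069.
Total gain g = 1 − 1/A = 1 − 1/4.069 = 0.7542.
Known gains sum to 0.0603 + 0.294 + 0.339 = 0.6933.
g_alb = 0.7542 − 0.6933 = 0.06.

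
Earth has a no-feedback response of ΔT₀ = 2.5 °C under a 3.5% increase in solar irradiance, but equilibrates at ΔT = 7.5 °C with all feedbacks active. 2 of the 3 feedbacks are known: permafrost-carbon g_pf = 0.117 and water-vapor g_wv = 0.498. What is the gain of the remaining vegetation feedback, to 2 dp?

0.05

Amplification A = ΔT/ΔT₀ = 7.5/2.5 = 3.
Total gain g = 1 − 1/A = 1 − 1/3 = 0.6667.
Known gains sum to 0.117 + 0.498 = 0.615.
g_veg = 0.6667 − 0.615 = 0.05.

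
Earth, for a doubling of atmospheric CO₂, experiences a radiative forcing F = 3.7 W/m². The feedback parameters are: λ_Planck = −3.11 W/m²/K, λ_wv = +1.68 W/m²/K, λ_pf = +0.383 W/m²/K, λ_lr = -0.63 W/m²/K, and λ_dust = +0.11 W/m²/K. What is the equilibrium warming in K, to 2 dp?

2.36 K

Net feedback parameter λ = (−3.11) + (+1.68) + (+0.383) + (-0.63) + (+0.11) = -1.567 W/m²/K.
ΔT = −F/λ = −3.7/(-1.567) = 2.36 K.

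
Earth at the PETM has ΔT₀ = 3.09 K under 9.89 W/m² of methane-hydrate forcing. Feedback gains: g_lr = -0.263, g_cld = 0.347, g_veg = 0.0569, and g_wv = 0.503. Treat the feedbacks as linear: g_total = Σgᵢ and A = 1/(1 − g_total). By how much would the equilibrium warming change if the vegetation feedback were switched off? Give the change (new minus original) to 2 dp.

-1.20 K

Original: g = 0.6439, ΔT = 3.09/(1−0.6439) = 8.6773 K.
Without vegetation: g' = 0.587, ΔT' = 3.09/(1−0.587) = 7.4818 K.
Change = 7.4818 − 8.6773 = -1.20 K.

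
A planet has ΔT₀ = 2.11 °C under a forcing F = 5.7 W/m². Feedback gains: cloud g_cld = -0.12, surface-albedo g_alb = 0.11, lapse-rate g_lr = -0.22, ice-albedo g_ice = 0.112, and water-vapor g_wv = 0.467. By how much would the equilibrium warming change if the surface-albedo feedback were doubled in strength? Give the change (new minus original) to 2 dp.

0.66 °C

Original: g = 0.349, ΔT = 2.11/(1−0.349) = 3.2412 °C.
With doubled surface-albedo: g' = 0.459, ΔT' = 2.11/(1−0.459) = 3.9002 °C.
Change = 3.9002 − 3.2412 = 0.66 °C.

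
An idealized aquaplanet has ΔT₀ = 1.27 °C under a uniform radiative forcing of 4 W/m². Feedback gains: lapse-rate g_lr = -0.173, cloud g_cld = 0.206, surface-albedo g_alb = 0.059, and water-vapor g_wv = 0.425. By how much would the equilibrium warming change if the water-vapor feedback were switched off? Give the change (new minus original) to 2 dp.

-1.23 °C

Original: g = 0.517, ΔT = 1.27/(1−0.517) = 2.6294 °C.
Without water-vapor: g' = 0.092, ΔT' = 1.27/(1−0.092) = 1.3987 °C.
Change = 1.3987 − 2.6294 = -1.23 °C.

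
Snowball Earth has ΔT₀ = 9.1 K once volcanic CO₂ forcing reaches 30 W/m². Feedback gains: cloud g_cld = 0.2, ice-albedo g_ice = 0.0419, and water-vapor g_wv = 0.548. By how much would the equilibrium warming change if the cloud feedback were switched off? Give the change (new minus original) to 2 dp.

-21.12 K

Original: g = 0.7899, ΔT = 9.1/(1−0.7899) = 43.3127 K.
Without cloud: g' = 0.5899, ΔT' = 9.1/(1−0.5899) = 22.1897 K.
Change = 22.1897 − 43.3127 = -21.12 K.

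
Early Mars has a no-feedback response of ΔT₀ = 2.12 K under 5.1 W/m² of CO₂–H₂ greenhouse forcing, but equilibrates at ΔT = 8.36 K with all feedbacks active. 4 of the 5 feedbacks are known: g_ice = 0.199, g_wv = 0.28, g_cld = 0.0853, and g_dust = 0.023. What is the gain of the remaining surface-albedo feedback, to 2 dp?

Amplification A = ΔT/ΔT₀ = 8.36/2.12 = 3.943.
Total gain g = 1 − 1/A = 1 − 1/3.943 = 0.7464.
Known gains sum to 0.199 + 0.28 + 0.0853 + 0.023 = 0.5873.
g_alb = 0.7464 − 0.5873 = 0.16.

0.16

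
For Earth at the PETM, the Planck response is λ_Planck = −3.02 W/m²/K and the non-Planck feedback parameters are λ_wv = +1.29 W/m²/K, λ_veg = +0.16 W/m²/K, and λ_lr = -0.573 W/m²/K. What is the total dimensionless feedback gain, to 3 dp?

Convert to gains: g_wv = 1.29/3.02 = 0.4272; g_veg = 0.16/3.02 = 0.05298; g_lr = -0.573/3.02 = -0.1897.
Total gain g = 0.29048.

0.290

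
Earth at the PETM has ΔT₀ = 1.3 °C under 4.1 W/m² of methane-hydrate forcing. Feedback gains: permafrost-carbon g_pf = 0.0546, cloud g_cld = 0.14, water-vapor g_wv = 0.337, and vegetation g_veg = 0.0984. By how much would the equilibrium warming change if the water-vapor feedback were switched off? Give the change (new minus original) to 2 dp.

-1.67 °C

Original: g = 0.63, ΔT = 1.3/(1−0.63) = 3.5135 °C.
Without water-vapor: g' = 0.293, ΔT' = 1.3/(1−0.293) = 1.8388 °C.
Change = 1.8388 − 3.5135 = -1.67 °C.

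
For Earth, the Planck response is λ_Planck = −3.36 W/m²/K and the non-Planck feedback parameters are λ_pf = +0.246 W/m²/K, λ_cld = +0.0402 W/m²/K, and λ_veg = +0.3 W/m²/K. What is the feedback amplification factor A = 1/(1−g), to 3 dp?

1.211

Convert to gains: g_pf = 0.246/3.36 = 0.07321; g_cld = 0.0402/3.36 = 0.01196; g_veg = 0.3/3.36 = 0.08929.
Total gain g = 0.17446.
A = 1/(1 − 0.17446) = 1.211.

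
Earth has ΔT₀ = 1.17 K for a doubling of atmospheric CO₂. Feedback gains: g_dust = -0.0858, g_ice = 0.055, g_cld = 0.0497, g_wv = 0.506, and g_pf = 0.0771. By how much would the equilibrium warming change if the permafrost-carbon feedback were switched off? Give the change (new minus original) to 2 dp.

Original: g = 0.602, ΔT = 1.17/(1−0.602) = 2.9397 K.
Without permafrost-carbon: g' = 0.5249, ΔT' = 1.17/(1−0.5249) = 2.4626 K.
Change = 2.4626 − 2.9397 = -0.48 K.

-0.48 K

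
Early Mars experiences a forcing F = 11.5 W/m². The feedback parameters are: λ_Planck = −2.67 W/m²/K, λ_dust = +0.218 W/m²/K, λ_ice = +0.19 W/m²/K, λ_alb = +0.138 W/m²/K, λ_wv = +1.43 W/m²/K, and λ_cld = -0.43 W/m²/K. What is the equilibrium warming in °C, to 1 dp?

Net feedback parameter λ = (−2.67) + (+0.218) + (+0.19) + (+0.138) + (+1.43) + (-0.43) = -1.124 W/m²/K.
ΔT = −F/λ = −11.5/(-1.124) = 10.2 °C.

10.2 °C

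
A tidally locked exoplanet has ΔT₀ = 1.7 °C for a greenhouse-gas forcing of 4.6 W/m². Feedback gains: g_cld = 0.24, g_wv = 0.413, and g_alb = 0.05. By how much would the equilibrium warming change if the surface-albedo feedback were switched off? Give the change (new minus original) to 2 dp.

Original: g = 0.703, ΔT = 1.7/(1−0.703) = 5.7239 °C.
Without surface-albedo: g' = 0.653, ΔT' = 1.7/(1−0.653) = 4.8991 °C.
Change = 4.8991 − 5.7239 = -0.82 °C.

-0.82 °C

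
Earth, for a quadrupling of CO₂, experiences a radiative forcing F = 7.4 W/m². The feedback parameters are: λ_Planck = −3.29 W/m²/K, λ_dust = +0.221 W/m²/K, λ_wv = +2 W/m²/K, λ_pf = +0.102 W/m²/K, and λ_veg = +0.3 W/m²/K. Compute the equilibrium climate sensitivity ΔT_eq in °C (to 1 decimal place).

11.1 °C

Net feedback parameter λ = (−3.29) + (+0.221) + (+2) + (+0.102) + (+0.3) = -0.667 W/m²/K.
ΔT = −F/λ = −7.4/(-0.667) = 11.1 °C.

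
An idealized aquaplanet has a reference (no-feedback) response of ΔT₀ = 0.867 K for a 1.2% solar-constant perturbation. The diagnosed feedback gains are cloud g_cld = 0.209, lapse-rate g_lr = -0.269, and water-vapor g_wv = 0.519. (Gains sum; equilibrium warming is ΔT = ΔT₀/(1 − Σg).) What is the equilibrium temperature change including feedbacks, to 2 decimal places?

Total gain g = 0.209 − 0.269 + 0.519 = 0.459.
Amplification A = 1/(1 − 0.459) = 1.848.
ΔT = 0.867 × 1.848 = 1.60 K.

1.60 K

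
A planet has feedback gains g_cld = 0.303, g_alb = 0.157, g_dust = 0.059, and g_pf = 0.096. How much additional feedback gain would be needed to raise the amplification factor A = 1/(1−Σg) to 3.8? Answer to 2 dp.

0.12

Current total gain = 0.615.
Target gain for A = 3.8: g* = 1 − 1/3.8 = 0.7368.
Additional gain needed = 0.7368 − 0.615 = 0.12.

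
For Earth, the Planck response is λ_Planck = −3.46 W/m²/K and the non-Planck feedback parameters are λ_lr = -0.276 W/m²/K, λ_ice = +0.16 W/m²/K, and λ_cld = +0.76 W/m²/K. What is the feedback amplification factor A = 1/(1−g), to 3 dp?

Convert to gains: g_lr = -0.276/3.46 = -0.07977; g_ice = 0.16/3.46 = 0.04624; g_cld = 0.76/3.46 = 0.2197.
Total gain g = 0.18617.
A = 1/(1 − 0.18617) = 1.229.

1.229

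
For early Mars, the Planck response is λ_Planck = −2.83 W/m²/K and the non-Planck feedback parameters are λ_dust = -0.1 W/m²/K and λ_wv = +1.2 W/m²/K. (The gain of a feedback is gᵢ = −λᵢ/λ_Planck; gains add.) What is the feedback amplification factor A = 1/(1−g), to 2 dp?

1.64

Convert to gains: g_dust = -0.1/2.83 = -0.03534; g_wv = 1.2/2.83 = 0.424.
Total gain g = 0.38866.
A = 1/(1 − 0.38866) = 1.64.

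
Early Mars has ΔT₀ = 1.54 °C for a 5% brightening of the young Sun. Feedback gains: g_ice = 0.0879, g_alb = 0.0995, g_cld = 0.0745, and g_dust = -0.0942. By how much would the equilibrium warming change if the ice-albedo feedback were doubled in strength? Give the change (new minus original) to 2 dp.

0.22 °C

Original: g = 0.1677, ΔT = 1.54/(1−0.1677) = 1.8503 °C.
With doubled ice-albedo: g' = 0.2556, ΔT' = 1.54/(1−0.2556) = 2.0688 °C.
Change = 2.0688 − 1.8503 = 0.22 °C.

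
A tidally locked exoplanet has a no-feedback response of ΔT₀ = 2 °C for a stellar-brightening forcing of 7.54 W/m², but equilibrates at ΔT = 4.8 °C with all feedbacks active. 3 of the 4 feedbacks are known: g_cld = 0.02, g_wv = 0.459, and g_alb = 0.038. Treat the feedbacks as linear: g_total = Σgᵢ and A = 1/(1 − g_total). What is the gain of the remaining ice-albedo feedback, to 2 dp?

Amplification A = ΔT/ΔT₀ = 4.8/2 = 2.4.
Total gain g = 1 − 1/A = 1 − 1/2.4 = 0.5833.
Known gains sum to 0.02 + 0.459 + 0.038 = 0.517.
g_ice = 0.5833 − 0.517 = 0.07.

0.07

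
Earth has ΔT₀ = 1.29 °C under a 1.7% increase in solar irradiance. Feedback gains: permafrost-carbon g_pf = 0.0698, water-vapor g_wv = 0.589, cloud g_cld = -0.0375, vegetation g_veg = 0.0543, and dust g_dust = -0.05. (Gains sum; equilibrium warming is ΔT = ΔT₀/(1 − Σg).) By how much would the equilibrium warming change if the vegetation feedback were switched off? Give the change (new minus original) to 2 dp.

-0.44 °C

Original: g = 0.6256, ΔT = 1.29/(1−0.6256) = 3.4455 °C.
Without vegetation: g' = 0.5713, ΔT' = 1.29/(1−0.5713) = 3.0091 °C.
Change = 3.0091 − 3.4455 = -0.44 °C.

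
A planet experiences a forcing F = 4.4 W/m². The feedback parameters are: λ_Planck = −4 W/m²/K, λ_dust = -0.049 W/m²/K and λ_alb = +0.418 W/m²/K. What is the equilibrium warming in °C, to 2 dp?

Net feedback parameter λ = (−4) + (-0.049) + (+0.418) = -3.631 W/m²/K.
ΔT = −F/λ = −4.4/(-3.631) = 1.21 °C.

1.21 °C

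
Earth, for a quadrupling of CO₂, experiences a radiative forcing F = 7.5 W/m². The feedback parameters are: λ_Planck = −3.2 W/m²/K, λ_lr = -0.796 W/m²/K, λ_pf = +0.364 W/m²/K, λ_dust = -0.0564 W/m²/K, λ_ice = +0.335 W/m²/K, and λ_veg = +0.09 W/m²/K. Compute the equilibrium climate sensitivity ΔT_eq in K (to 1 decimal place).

2.3 K

Net feedback parameter λ = (−3.2) + (-0.796) + (+0.364) + (-0.0564) + (+0.335) + (+0.09) = -3.2634 W/m²/K.
ΔT = −F/λ = −7.5/(-3.2634) = 2.3 K.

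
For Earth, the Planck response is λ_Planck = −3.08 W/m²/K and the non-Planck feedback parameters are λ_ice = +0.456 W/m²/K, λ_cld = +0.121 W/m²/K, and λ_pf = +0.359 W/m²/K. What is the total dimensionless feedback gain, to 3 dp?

Convert to gains: g_ice = 0.456/3.08 = 0.1481; g_cld = 0.121/3.08 = 0.03929; g_pf = 0.359/3.08 = 0.1166.
Total gain g = 0.30399.

0.304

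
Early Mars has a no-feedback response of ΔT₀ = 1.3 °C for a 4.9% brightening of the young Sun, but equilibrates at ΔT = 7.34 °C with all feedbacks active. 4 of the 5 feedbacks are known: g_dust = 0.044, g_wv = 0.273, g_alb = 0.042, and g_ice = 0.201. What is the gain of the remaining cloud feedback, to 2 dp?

Amplification A = ΔT/ΔT₀ = 7.34/1.3 = 5.646.
Total gain g = 1 − 1/A = 1 − 1/5.646 = 0.8229.
Known gains sum to 0.044 + 0.273 + 0.042 + 0.201 = 0.56.
g_cld = 0.8229 − 0.56 = 0.26.

0.26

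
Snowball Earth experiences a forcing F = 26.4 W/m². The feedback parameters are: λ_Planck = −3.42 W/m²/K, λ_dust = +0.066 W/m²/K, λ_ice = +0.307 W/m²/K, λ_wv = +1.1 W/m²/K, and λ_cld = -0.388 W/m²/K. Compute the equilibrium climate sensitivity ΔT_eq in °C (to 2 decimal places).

Net feedback parameter λ = (−3.42) + (+0.066) + (+0.307) + (+1.1) + (-0.388) = -2.335 W/m²/K.
ΔT = −F/λ = −26.4/(-2.335) = 11.31 °C.

11.31 °C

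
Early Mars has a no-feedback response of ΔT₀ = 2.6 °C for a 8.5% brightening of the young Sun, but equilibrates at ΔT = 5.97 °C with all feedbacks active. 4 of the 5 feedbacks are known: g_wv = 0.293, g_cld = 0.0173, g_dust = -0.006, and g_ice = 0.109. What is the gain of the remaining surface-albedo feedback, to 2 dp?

Amplification A = ΔT/ΔT₀ = 5.97/2.6 = 2.296.
Total gain g = 1 − 1/A = 1 − 1/2.296 = 0.5645.
Known gains sum to 0.293 + 0.0173 − 0.006 + 0.109 = 0.4133.
g_alb = 0.5645 − 0.4133 = 0.15.

0.15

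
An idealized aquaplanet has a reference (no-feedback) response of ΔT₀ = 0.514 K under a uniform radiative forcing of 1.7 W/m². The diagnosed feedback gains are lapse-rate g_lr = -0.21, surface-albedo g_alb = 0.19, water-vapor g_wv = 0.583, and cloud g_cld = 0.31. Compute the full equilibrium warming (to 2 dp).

Total gain g = -0.21 + 0.19 + 0.583 + 0.31 = 0.873.
Amplification A = 1/(1 − 0.873) = 7.874.
ΔT = 0.514 × 7.874 = 4.05 K.

4.05 K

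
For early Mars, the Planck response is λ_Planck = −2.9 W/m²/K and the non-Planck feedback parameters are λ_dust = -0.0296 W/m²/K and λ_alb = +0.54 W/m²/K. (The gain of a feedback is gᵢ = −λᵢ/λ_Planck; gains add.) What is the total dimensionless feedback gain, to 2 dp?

Convert to gains: g_dust = -0.0296/2.9 = -0.01021; g_alb = 0.54/2.9 = 0.1862.
Total gain g = 0.17599.

0.18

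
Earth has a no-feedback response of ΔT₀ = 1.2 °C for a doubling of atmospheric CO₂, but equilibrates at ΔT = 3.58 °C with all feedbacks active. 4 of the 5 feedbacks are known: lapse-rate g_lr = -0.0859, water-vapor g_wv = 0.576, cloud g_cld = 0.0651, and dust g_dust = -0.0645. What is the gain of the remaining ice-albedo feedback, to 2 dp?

0.17

Amplification A = ΔT/ΔT₀ = 3.58/1.2 = 2.983.
Total gain g = 1 − 1/A = 1 − 1/2.983 = 0.6648.
Known gains sum to -0.0859 + 0.576 + 0.0651 − 0.0645 = 0.4907.
g_ice = 0.6648 − 0.4907 = 0.17.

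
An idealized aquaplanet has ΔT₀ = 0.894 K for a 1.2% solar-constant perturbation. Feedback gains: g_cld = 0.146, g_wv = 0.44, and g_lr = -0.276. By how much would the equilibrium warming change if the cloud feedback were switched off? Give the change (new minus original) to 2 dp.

-0.23 K

Original: g = 0.31, ΔT = 0.894/(1−0.31) = 1.2957 K.
Without cloud: g' = 0.164, ΔT' = 0.894/(1−0.164) = 1.0694 K.
Change = 1.0694 − 1.2957 = -0.23 K.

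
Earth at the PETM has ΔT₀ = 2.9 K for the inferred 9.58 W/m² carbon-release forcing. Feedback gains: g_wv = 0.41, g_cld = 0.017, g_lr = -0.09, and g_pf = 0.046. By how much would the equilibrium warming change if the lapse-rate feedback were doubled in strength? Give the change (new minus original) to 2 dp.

Original: g = 0.383, ΔT = 2.9/(1−0.383) = 4.7002 K.
With doubled lapse-rate: g' = 0.293, ΔT' = 2.9/(1−0.293) = 4.1018 K.
Change = 4.1018 − 4.7002 = -0.60 K.

-0.60 K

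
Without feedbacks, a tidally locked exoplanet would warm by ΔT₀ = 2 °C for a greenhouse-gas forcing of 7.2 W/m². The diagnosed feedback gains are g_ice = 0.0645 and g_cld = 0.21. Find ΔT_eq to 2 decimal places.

2.76 °C

Total gain g = 0.0645 + 0.21 = 0.2745.
Amplification A = 1/(1 − 0.2745) = 1.378.
ΔT = 2 × 1.378 = 2.76 °C.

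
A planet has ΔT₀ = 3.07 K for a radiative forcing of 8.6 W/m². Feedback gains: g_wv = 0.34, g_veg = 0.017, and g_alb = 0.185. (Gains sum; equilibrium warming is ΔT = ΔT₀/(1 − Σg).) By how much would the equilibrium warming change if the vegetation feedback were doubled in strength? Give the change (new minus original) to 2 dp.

Original: g = 0.542, ΔT = 3.07/(1−0.542) = 6.7031 K.
With doubled vegetation: g' = 0.559, ΔT' = 3.07/(1−0.559) = 6.9615 K.
Change = 6.9615 − 6.7031 = 0.26 K.

0.26 K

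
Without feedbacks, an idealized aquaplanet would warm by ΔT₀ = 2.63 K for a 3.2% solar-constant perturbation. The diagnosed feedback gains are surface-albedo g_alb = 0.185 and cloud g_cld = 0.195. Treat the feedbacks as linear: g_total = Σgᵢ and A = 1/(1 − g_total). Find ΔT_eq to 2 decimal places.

Total gain g = 0.185 + 0.195 = 0.38.
Amplification A = 1/(1 − 0.38) = 1.613.
ΔT = 2.63 × 1.613 = 4.24 K.

4.24 K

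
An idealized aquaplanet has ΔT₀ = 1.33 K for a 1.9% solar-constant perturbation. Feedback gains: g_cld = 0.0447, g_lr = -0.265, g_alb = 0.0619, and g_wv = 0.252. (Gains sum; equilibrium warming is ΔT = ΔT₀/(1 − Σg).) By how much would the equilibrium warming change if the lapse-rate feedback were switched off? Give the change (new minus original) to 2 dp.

Original: g = 0.0936, ΔT = 1.33/(1−0.0936) = 1.4673 K.
Without lapse-rate: g' = 0.3586, ΔT' = 1.33/(1−0.3586) = 2.0736 K.
Change = 2.0736 − 1.4673 = 0.61 K.

0.61 K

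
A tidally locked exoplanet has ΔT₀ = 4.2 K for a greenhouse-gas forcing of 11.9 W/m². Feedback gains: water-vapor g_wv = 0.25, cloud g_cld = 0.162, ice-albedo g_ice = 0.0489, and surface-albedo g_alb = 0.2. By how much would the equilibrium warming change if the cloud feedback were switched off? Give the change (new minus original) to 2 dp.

-4.00 K

Original: g = 0.6609, ΔT = 4.2/(1−0.6609) = 12.3857 K.
Without cloud: g' = 0.4989, ΔT' = 4.2/(1−0.4989) = 8.3816 K.
Change = 8.3816 − 12.3857 = -4.00 K.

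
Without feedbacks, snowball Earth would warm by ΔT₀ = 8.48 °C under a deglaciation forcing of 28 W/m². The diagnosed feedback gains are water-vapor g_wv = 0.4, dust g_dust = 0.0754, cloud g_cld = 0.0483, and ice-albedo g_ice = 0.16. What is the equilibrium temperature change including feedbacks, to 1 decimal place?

26.8 °C

Total gain g = 0.4 + 0.0754 + 0.0483 + 0.16 = 0.6837.
Amplification A = 1/(1 − 0.6837) = 3.162.
ΔT = 8.48 × 3.162 = 26.8 °C.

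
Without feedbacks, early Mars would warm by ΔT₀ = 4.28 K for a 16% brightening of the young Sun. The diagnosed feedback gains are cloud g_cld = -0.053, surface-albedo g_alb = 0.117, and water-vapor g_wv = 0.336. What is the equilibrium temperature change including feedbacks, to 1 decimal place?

Total gain g = -0.053 + 0.117 + 0.336 = 0.4.
Amplification A = 1/(1 − 0.4) = 1.667.
ΔT = 4.28 × 1.667 = 7.1 K.

7.1 K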